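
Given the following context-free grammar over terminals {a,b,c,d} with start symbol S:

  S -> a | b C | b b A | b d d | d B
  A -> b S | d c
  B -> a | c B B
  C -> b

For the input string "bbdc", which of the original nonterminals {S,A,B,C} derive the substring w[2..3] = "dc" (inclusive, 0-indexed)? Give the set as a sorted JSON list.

Convert to CNF:
  S -> T0 C | T0 X4 | T0 X5 | T1 B | a
  A -> T0 S | T1 T2
  B -> T2 X3 | a
  C -> b
  T0 -> b
  T1 -> d
  T2 -> c
  X3 -> B B
  X4 -> T0 A
  X5 -> T1 T1

CYK table (by increasing span), restricted to cells inside w[2..3]:
  T[2,2] 'd' = {T1}  orig:{}
  T[3,3] 'c' = {T2}  orig:{}
  T[2,3] 'dc' = {A}

Original NTs in T[2,3] deriving "dc": ["A"]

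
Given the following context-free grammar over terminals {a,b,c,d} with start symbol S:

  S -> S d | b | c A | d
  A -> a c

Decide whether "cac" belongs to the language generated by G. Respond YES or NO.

CNF form of G:
  S -> S T2 | T1 A | b | d
  A -> T0 T1
  T0 -> a
  T1 -> c
  T2 -> d

CYK fill:
  cell(0,0) c: {T1}  orig:{}
  cell(1,1) a: {T0}  orig:{}
  cell(2,2) c: {T1}  orig:{}
  cell(0,1) ca: ∅
  cell(1,2) ac: {A}
  cell(0,2) cac: {S}

S ∈ T[0,2] ⇒ YES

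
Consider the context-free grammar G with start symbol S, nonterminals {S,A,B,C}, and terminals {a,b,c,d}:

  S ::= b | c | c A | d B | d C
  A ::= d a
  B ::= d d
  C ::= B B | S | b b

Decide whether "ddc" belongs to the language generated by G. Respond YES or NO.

Convert to CNF:
  S -> T0 B | T0 C | T3 A | b | c
  A -> T0 T1
  B -> T0 T0
  C -> B B | T0 B | T0 C | T2 T2 | T3 A | b | c
  T0 -> d
  T1 -> a
  T2 -> b
  T3 -> c

CYK fill:
  [0..0]={T0}  "d"  orig:{}
  [1..1]={T0}  "d"  orig:{}
  [2..2]={C,S,T3}  "c"  orig:{C,S}
  [0..1]={B}  "dd"
  [1..2]={C,S}  "dc"
  [0..2]={C,S}  "ddc"

S ∈ T[0,2] ⇒ YES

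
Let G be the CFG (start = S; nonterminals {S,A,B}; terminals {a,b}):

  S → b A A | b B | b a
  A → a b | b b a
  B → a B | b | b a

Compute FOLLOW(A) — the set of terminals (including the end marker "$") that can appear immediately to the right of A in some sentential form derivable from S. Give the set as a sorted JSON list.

FIRST iteration:
[1]
  A via A→a b: +{a}
  A via A→b b a: +{b}
  B via B→a B: +{a}
  B via B→b: +{b}
  S via S→b A A: +{b}
  S: {b}  A: {a,b}  B: {a,b}
[2] (stable)
  S: {b}  A: {a,b}  B: {a,b}

FOLLOW iteration:
seed FOLLOW(S) with $
iter 1:
  S→b A A: FOLLOW(A) ⊇ FIRST(A) = {a,b}; new: +{a,b}
  S→b A A: FOLLOW(A) ⊇ FOLLOW(S) ⊇ {$}; new: +{$}
  S→b B: FOLLOW(B) ⊇ FOLLOW(S) ⊇ {$}; new: +{$}
  S: {$}  A: {$,a,b}  B: {$}
iter 2: (no change)
  S: {$}  A: {$,a,b}  B: {$}

FOLLOW(A) = ["$", "a", "b"]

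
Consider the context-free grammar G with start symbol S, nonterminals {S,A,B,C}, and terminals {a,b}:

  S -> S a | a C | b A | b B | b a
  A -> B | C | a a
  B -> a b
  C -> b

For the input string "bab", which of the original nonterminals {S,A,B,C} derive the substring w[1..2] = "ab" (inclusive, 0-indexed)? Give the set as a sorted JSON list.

CNF form of G:
  S -> S T0 | T0 C | T1 A | T1 B | T1 T0
  A -> T0 T0 | T0 T1 | b
  B -> T0 T1
  C -> b
  T0 -> a
  T1 -> b

CYK fill, restricted to cells inside w[1..2]:
  cell(1,1) a: {T0}  orig:{}
  cell(2,2) b: {A,C,T1}  orig:{A,C}
  cell(1,2) ab: {A,B,S}

Original NTs in T[1,2] deriving "ab": ["A", "B", "S"]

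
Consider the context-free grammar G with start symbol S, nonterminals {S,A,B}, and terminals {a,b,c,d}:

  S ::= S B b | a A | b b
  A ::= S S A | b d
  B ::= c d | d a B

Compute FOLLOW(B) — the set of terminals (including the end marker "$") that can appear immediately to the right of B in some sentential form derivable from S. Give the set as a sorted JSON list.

FIRST sets, iterate to fixpoint:
[1]
  A via A→b d: +{b}
  B via B→c d: +{c}
  B via B→d a B: +{d}
  S via S→a A: +{a}
  S via S→b b: +{b}
  FIRST[S]={a,b}  FIRST[A]={b}  FIRST[B]={c,d}
[2]
  A via A→S S A: +{a}
  FIRST[S]={a,b}  FIRST[A]={a,b}  FIRST[B]={c,d}
[3] — fixpoint
  FIRST[S]={a,b}  FIRST[A]={a,b}  FIRST[B]={c,d}

FOLLOW sets:
FOLLOW(S) := {$}
pass 1:
  A→S S A: FOLLOW(S) ⊇ FIRST(S) = {a,b}; new: +{a,b}
  S→S B b: FOLLOW(S) ⊇ FIRST(B) = {c,d}; new: +{c,d}
  S→S B b: FOLLOW(B) ⊇ FIRST(b) = {b}; new: +{b}
  S→a A: FOLLOW(A) ⊇ FOLLOW(S) ⊇ {$,a,b,c,d}; new: +{$,a,b,c,d}
  S: {$,a,b,c,d}  A: {$,a,b,c,d}  B: {b}
pass 2: — fixpoint
  S: {$,a,b,c,d}  A: {$,a,b,c,d}  B: {b}

FOLLOW(B) = ["b"]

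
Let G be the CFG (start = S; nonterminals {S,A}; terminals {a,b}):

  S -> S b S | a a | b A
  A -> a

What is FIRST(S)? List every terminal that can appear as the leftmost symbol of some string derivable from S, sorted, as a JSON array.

FIRST sets, iterate to fixpoint:
[1]
  A via A→a: +{a}
  S via S→a a: +{a}
  S via S→b A: +{b}
  S: {a,b}  A: {a}
[2] done
  S: {a,b}  A: {a}

FIRST(S) = ["a", "b"]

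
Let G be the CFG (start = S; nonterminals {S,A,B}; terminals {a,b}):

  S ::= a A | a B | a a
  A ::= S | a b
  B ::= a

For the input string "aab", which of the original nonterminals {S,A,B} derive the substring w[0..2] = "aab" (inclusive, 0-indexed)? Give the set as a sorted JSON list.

Convert to CNF:
  S -> T0 A | T0 B | T0 T0
  A -> T0 A | T0 B | T0 T0 | T0 T1
  B -> a
  T0 -> a
  T1 -> b

CYK table (by increasing span), restricted to cells inside w[0..2]:
  cell(0,0) a: {B,T0}  orig:{B}
  cell(1,1) a: {B,T0}  orig:{B}
  cell(2,2) b: {T1}  orig:{}
  cell(0,1) aa: {A,S}
  cell(1,2) ab: {A}
  cell(0,2) aab: {A,S}

Original NTs in T[0,2] deriving "aab": ["A", "S"]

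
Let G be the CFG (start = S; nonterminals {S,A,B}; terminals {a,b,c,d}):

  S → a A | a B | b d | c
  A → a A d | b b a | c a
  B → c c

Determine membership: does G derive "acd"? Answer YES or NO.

Convert to CNF:
  S -> T0 A | T0 B | T2 T1 | c
  A -> T0 X4 | T2 X5 | T3 T0
  B -> T3 T3
  T0 -> a
  T1 -> d
  T2 -> b
  T3 -> c
  X4 -> A T1
  X5 -> T2 T0

CYK table (by increasing span):
  cell(0,0) a: {T0}  orig:{}
  cell(1,1) c: {S,T3}  orig:{S}
  cell(2,2) d: {T1}  orig:{}
  cell(0,1) ac: ∅
  cell(1,2) cd: ∅
  cell(0,2) acd: ∅

S ∉ T[0,2] ⇒ NO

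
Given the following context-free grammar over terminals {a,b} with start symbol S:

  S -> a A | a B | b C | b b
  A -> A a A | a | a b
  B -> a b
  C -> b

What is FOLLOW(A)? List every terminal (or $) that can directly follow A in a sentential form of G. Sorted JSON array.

FIRST sets, iterate to fixpoint:
pass 1:
  A via A→a: +{a}
  B via B→a b: +{a}
  C via C→b: +{b}
  S via S→a A: +{a}
  S via S→b C: +{b}
  FIRST[S]={a,b}  FIRST[A]={a}  FIRST[B]={a}  FIRST[C]={b}
pass 2: — fixpoint
  FIRST[S]={a,b}  FIRST[A]={a}  FIRST[B]={a}  FIRST[C]={b}

Compute FOLLOW by fixpoint:
FOLLOW(S) := {$}
[1]
  A→A a A: FOLLOW(A) ⊇ FIRST(a) = {a}; new: +{a}
  S→a A: FOLLOW(A) ⊇ FOLLOW(S) ⊇ {$}; new: +{$}
  S→a B: FOLLOW(B) ⊇ FOLLOW(S) ⊇ {$}; new: +{$}
  S→b C: FOLLOW(C) ⊇ FOLLOW(S) ⊇ {$}; new: +{$}
  S: {$}  A: {$,a}  B: {$}  C: {$}
[2] done
  S: {$}  A: {$,a}  B: {$}  C: {$}

FOLLOW(A) = ["$", "a"]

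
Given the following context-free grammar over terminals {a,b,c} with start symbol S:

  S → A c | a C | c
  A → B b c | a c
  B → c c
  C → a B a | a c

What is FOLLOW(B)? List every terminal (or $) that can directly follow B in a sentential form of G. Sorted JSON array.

Compute FIRST by fixpoint:
iter 1:
  A via A→a c: +{a}
  B via B→c c: +{c}
  C via C→a B a: +{a}
  S via S→A c: +{a}
  S via S→c: +{c}
  FIRST(S)={a,c}  FIRST(A)={a}  FIRST(B)={c}  FIRST(C)={a}
iter 2:
  A via A→B b c: +{c}
  FIRST(S)={a,c}  FIRST(A)={a,c}  FIRST(B)={c}  FIRST(C)={a}
iter 3: done
  FIRST(S)={a,c}  FIRST(A)={a,c}  FIRST(B)={c}  FIRST(C)={a}

FOLLOW iteration:
seed FOLLOW(S) with $
[1]
  A→B b c: FOLLOW(B) ⊇ FIRST(b) = {b}; new: +{b}
  C→a B a: FOLLOW(B) ⊇ FIRST(a) = {a}; new: +{a}
  S→A c: FOLLOW(A) ⊇ FIRST(c) = {c}; new: +{c}
  S→a C: FOLLOW(C) ⊇ FOLLOW(S) ⊇ {$}; new: +{$}
  S: {$}  A: {c}  B: {a,b}  C: {$}
[2] done
  S: {$}  A: {c}  B: {a,b}  C: {$}

FOLLOW(B) = ["a", "b"]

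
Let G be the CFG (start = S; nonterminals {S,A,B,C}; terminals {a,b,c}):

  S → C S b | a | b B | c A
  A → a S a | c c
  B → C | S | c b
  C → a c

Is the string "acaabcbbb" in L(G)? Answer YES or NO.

Convert to CNF:
  S -> C X5 | T1 A | T2 B | a
  A -> T0 X3 | T1 T1
  B -> C X4 | T0 T1 | T1 A | T1 T2 | T2 B | a
  C -> T0 T1
  T0 -> a
  T1 -> c
  T2 -> b
  X3 -> S T0
  X4 -> S T2
  X5 -> S T2

CYK fill:
  [0..0]={B,S,T0}  "a"  orig:{B,S}
  [1..1]={T1}  "c"  orig:{}
  [2..2]={B,S,T0}  "a"  orig:{B,S}
  [3..3]={B,S,T0}  "a"  orig:{B,S}
  [4..4]={T2}  "b"  orig:{}
  [5..5]={T1}  "c"  orig:{}
  [6..6]={T2}  "b"  orig:{}
  [7..7]={T2}  "b"  orig:{}
  [8..8]={T2}  "b"  orig:{}
  [0..1]={B,C}  "ac"
  [1..2]=∅  "ca"
  [2..3]={X3}  "aa"  orig:{}
  [3..4]={X4,X5}  "ab"  orig:{}
  [4..5]=∅  "bc"
  [5..6]={B}  "cb"
  [6..7]=∅  "bb"
  [7..8]=∅  "bb"
  [0..2]=∅  "aca"
  [1..3]=∅  "caa"
  [2..4]=∅  "aab"
  [3..5]=∅  "abc"
  [4..6]={B,S}  "bcb"
  [5..7]=∅  "cbb"
  [6..8]=∅  "bbb"
  [0..3]=∅  "acaa"
  [1..4]=∅  "caab"
  [2..5]=∅  "aabc"
  [3..6]=∅  "abcb"
  [4..7]={X4,X5}  "bcbb"  orig:{}
  [5..8]=∅  "cbbb"
  [0..4]=∅  "acaab"
  [1..5]=∅  "caabc"
  [2..6]=∅  "aabcb"
  [3..7]=∅  "abcbb"
  [4..8]=∅  "bcbbb"
  [0..5]=∅  "acaabc"
  [1..6]=∅  "caabcb"
  [2..7]=∅  "aabcbb"
  [3..8]=∅  "abcbbb"
  [0..6]=∅  "acaabcb"
  [1..7]=∅  "caabcbb"
  [2..8]=∅  "aabcbbb"
  [0..7]=∅  "acaabcbb"
  [1..8]=∅  "caabcbbb"
  [0..8]=∅  "acaabcbbb"

S ∉ T[0,8] ⇒ NO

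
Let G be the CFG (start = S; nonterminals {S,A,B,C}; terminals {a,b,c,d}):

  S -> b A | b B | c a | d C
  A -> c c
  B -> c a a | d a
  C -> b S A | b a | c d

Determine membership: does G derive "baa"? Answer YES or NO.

Convert to CNF:
  S -> T0 T1 | T2 C | T3 A | T3 B
  A -> T0 T0
  B -> T0 X4 | T2 T1
  C -> T0 T2 | T3 T1 | T3 X5
  T0 -> c
  T1 -> a
  T2 -> d
  T3 -> b
  X4 -> T1 T1
  X5 -> S A

CYK table (by increasing span):
  cell(0,0) b: {T3}  orig:{}
  cell(1,1) a: {T1}  orig:{}
  cell(2,2) a: {T1}  orig:{}
  cell(0,1) ba: {C}
  cell(1,2) aa: {X4}  orig:{}
  cell(0,2) baa: ∅

S ∉ T[0,2] ⇒ NO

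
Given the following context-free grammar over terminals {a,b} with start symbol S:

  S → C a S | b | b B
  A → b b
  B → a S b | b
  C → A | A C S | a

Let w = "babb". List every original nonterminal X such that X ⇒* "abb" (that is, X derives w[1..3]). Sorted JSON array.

CNF form of G:
  S -> C X4 | T0 B | b
  A -> T0 T0
  B -> T1 X2 | b
  C -> A X3 | T0 T0 | a
  T0 -> b
  T1 -> a
  X2 -> S T0
  X3 -> C S
  X4 -> T1 S

CYK fill, restricted to cells inside w[1..3]:
  cell(1,1) a: {C,T1}  orig:{C}
  cell(2,2) b: {B,S,T0}  orig:{B,S}
  cell(3,3) b: {B,S,T0}  orig:{B,S}
  cell(1,2) ab: {X3,X4}  orig:{}
  cell(2,3) bb: {A,C,S,X2}  orig:{A,C,S}
  cell(1,3) abb: {B,X3,X4}  orig:{B}

Original NTs in T[1,3] deriving "abb": ["B"]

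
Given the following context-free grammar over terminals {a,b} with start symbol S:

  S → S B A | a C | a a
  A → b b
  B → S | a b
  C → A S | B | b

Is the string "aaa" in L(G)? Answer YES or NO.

CNF form of G:
  S -> S X4 | T1 C | T1 T1
  A -> T0 T0
  B -> S X2 | T1 C | T1 T0 | T1 T1
  C -> A S | S X3 | T1 C | T1 T0 | T1 T1 | b
  T0 -> b
  T1 -> a
  X2 -> B A
  X3 -> B A
  X4 -> B A

CYK table (by increasing span):
  [0..0]={T1}  "a"  orig:{}
  [1..1]={T1}  "a"  orig:{}
  [2..2]={T1}  "a"  orig:{}
  [0..1]={B,C,S}  "aa"
  [1..2]={B,C,S}  "aa"
  [0..2]={B,C,S}  "aaa"

S ∈ T[0,2] ⇒ YES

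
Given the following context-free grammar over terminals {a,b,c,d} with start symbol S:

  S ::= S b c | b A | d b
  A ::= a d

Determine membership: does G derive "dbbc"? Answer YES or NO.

Convert to CNF:
  S -> S X4 | T1 T2 | T2 A
  A -> T0 T1
  T0 -> a
  T1 -> d
  T2 -> b
  T3 -> c
  X4 -> T2 T3

CYK table (by increasing span):
  [0..0]={T1}  "d"  orig:{}
  [1..1]={T2}  "b"  orig:{}
  [2..2]={T2}  "b"  orig:{}
  [3..3]={T3}  "c"  orig:{}
  [0..1]={S}  "db"
  [1..2]=∅  "bb"
  [2..3]={X4}  "bc"  orig:{}
  [0..2]=∅  "dbb"
  [1..3]=∅  "bbc"
  [0..3]={S}  "dbbc"

S ∈ T[0,3] ⇒ YES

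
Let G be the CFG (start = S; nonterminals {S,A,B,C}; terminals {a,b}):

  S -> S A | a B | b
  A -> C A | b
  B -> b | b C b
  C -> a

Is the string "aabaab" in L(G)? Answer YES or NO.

CNF form of G:
  S -> S A | T1 B | b
  A -> C A | b
  B -> T0 X2 | b
  C -> a
  T0 -> b
  T1 -> a
  X2 -> C T0

CYK table (by increasing span):
  [0..0]={C,T1}  "a"  orig:{C}
  [1..1]={C,T1}  "a"  orig:{C}
  [2..2]={A,B,S,T0}  "b"  orig:{A,B,S}
  [3..3]={C,T1}  "a"  orig:{C}
  [4..4]={C,T1}  "a"  orig:{C}
  [5..5]={A,B,S,T0}  "b"  orig:{A,B,S}
  [0..1]=∅  "aa"
  [1..2]={A,S,X2}  "ab"  orig:{A,S}
  [2..3]=∅  "ba"
  [3..4]=∅  "aa"
  [4..5]={A,S,X2}  "ab"  orig:{A,S}
  [0..2]={A}  "aab"
  [1..3]=∅  "aba"
  [2..4]=∅  "baa"
  [3..5]={A}  "aab"
  [0..3]=∅  "aaba"
  [1..4]=∅  "abaa"
  [2..5]={S}  "baab"
  [0..4]=∅  "aabaa"
  [1..5]={S}  "abaab"
  [0..5]=∅  "aabaab"

S ∉ T[0,5] ⇒ NO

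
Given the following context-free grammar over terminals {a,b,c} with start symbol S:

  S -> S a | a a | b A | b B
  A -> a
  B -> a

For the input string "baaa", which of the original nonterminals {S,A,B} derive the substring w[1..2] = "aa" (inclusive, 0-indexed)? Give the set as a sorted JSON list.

CNF form of G:
  S -> S T0 | T0 T0 | T1 A | T1 B
  A -> a
  B -> a
  T0 -> a
  T1 -> b

Fill CYK table bottom-up (cells [i..j] with 1 ≤ i ≤ j ≤ 2 only):
  [1..1]={A,B,T0}  "a"  orig:{A,B}
  [2..2]={A,B,T0}  "a"  orig:{A,B}
  [1..2]={S}  "aa"

Original NTs in T[1,2] deriving "aa": ["S"]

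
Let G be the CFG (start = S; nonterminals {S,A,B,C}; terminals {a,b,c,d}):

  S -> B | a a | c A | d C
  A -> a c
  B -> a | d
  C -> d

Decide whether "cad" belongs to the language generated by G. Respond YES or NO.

Convert to CNF:
  S -> T0 T0 | T1 A | T2 C | a | d
  A -> T0 T1
  B -> a | d
  C -> d
  T0 -> a
  T1 -> c
  T2 -> d

CYK table (by increasing span):
  [0..0]={T1}  "c"  orig:{}
  [1..1]={B,S,T0}  "a"  orig:{B,S}
  [2..2]={B,C,S,T2}  "d"  orig:{B,C,S}
  [0..1]=∅  "ca"
  [1..2]=∅  "ad"
  [0..2]=∅  "cad"

S ∉ T[0,2] ⇒ NO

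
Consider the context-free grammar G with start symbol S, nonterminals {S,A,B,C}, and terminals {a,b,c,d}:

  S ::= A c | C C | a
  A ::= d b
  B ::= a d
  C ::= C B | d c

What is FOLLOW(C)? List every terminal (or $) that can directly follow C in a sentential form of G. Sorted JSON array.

FIRST sets, iterate to fixpoint:
round 1:
  A via A→d b: +{d}
  B via B→a d: +{a}
  C via C→d c: +{d}
  S via S→A c: +{d}
  S via S→a: +{a}
  S: {a,d}  A: {d}  B: {a}  C: {d}
round 2: — fixpoint
  S: {a,d}  A: {d}  B: {a}  C: {d}

FOLLOW sets:
FOLLOW(S) := {$}
iter 1:
  C→C B: FOLLOW(C) ⊇ FIRST(B) = {a}; new: +{a}
  C→C B: FOLLOW(B) ⊇ FOLLOW(C) ⊇ {a}; new: +{a}
  S→A c: FOLLOW(A) ⊇ FIRST(c) = {c}; new: +{c}
  S→C C: FOLLOW(C) ⊇ FIRST(C) = {d}; new: +{d}
  S→C C: FOLLOW(C) ⊇ FOLLOW(S) ⊇ {$}; new: +{$}
  FOLLOW[S]={$}  FOLLOW[A]={c}  FOLLOW[B]={a}  FOLLOW[C]={$,a,d}
iter 2:
  C→C B: FOLLOW(B) ⊇ FOLLOW(C) ⊇ {$,a,d}; new: +{$,d}
  FOLLOW[S]={$}  FOLLOW[A]={c}  FOLLOW[B]={$,a,d}  FOLLOW[C]={$,a,d}
iter 3: (stable)
  FOLLOW[S]={$}  FOLLOW[A]={c}  FOLLOW[B]={$,a,d}  FOLLOW[C]={$,a,d}

FOLLOW(C) = ["$", "a", "d"]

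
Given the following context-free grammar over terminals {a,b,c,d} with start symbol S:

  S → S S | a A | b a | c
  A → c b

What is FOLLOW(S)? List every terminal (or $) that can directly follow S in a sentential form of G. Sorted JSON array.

FIRST sets, iterate to fixpoint:
[1]
  A via A→c b: +{c}
  S via S→a A: +{a}
  S via S→b a: +{b}
  S via S→c: +{c}
  FIRST(S)={a,b,c}  FIRST(A)={c}
[2] done
  FIRST(S)={a,b,c}  FIRST(A)={c}

FOLLOW sets:
initialize: $ ∈ FOLLOW(S)
pass 1:
  S→S S: FOLLOW(S) ⊇ FIRST(S) = {a,b,c}; new: +{a,b,c}
  S→a A: FOLLOW(A) ⊇ FOLLOW(S) ⊇ {$,a,b,c}; new: +{$,a,b,c}
  FOLLOW(S)={$,a,b,c}  FOLLOW(A)={$,a,b,c}
pass 2: (stable)
  FOLLOW(S)={$,a,b,c}  FOLLOW(A)={$,a,b,c}

FOLLOW(S) = ["$", "a", "b", "c"]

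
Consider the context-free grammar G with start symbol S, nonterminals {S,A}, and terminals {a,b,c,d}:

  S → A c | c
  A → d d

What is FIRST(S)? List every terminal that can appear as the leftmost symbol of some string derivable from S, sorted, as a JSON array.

FIRST iteration:
iter 1:
  A via A→d d: +{d}
  S via S→A c: +{d}
  S via S→c: +{c}
  S: {c,d}  A: {d}
iter 2: (no change)
  S: {c,d}  A: {d}

FIRST(S) = ["c", "d"]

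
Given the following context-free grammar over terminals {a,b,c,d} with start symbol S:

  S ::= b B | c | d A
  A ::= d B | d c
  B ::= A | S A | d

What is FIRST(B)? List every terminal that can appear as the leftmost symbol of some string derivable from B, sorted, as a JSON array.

FIRST iteration:
pass 1:
  A via A→d B: +{d}
  B via B→A: +{d}
  S via S→b B: +{b}
  S via S→c: +{c}
  S via S→d A: +{d}
  FIRST(S)={b,c,d}  FIRST(A)={d}  FIRST(B)={d}
pass 2:
  B via B→S A: +{b,c}
  FIRST(S)={b,c,d}  FIRST(A)={d}  FIRST(B)={b,c,d}
pass 3: done
  FIRST(S)={b,c,d}  FIRST(A)={d}  FIRST(B)={b,c,d}

FIRST(B) = ["b", "c", "d"]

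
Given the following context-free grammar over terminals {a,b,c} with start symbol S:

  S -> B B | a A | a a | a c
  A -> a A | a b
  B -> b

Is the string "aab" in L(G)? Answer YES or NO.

CNF form of G:
  S -> B B | T0 A | T0 T0 | T0 T2
  A -> T0 A | T0 T1
  B -> b
  T0 -> a
  T1 -> b
  T2 -> c

Fill CYK table bottom-up:
  [0..0]={T0}  "a"  orig:{}
  [1..1]={T0}  "a"  orig:{}
  [2..2]={B,T1}  "b"  orig:{B}
  [0..1]={S}  "aa"
  [1..2]={A}  "ab"
  [0..2]={A,S}  "aab"

S ∈ T[0,2] ⇒ YES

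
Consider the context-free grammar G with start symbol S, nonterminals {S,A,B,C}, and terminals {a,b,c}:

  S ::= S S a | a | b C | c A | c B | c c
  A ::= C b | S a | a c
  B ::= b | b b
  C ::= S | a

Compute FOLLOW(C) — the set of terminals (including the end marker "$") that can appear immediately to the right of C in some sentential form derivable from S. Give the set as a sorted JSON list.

FIRST iteration:
round 1:
  A via A→a c: +{a}
  B via B→b: +{b}
  C via C→a: +{a}
  S via S→a: +{a}
  S via S→b C: +{b}
  S via S→c A: +{c}
  FIRST(S)={a,b,c}  FIRST(A)={a}  FIRST(B)={b}  FIRST(C)={a}
round 2:
  A via A→S a: +{b,c}
  C via C→S: +{b,c}
  FIRST(S)={a,b,c}  FIRST(A)={a,b,c}  FIRST(B)={b}  FIRST(C)={a,b,c}
round 3: (no change)
  FIRST(S)={a,b,c}  FIRST(A)={a,b,c}  FIRST(B)={b}  FIRST(C)={a,b,c}

FOLLOW iteration:
seed FOLLOW(S) with $
iter 1:
  A→C b: FOLLOW(C) ⊇ FIRST(b) = {b}; new: +{b}
  A→S a: FOLLOW(S) ⊇ FIRST(a) = {a}; new: +{a}
  C→S: FOLLOW(S) ⊇ FOLLOW(C) ⊇ {b}; new: +{b}
  S→S S a: FOLLOW(S) ⊇ FIRST(S) = {a,b,c}; new: +{c}
  S→b C: FOLLOW(C) ⊇ FOLLOW(S) ⊇ {$,a,b,c}; new: +{$,a,c}
  S→c A: FOLLOW(A) ⊇ FOLLOW(S) ⊇ {$,a,b,c}; new: +{$,a,b,c}
  S→c B: FOLLOW(B) ⊇ FOLLOW(S) ⊇ {$,a,b,c}; new: +{$,a,b,c}
  FOLLOW[S]={$,a,b,c}  FOLLOW[A]={$,a,b,c}  FOLLOW[B]={$,a,b,c}  FOLLOW[C]={$,a,b,c}
iter 2: — fixpoint
  FOLLOW[S]={$,a,b,c}  FOLLOW[A]={$,a,b,c}  FOLLOW[B]={$,a,b,c}  FOLLOW[C]={$,a,b,c}

FOLLOW(C) = ["$", "a", "b", "c"]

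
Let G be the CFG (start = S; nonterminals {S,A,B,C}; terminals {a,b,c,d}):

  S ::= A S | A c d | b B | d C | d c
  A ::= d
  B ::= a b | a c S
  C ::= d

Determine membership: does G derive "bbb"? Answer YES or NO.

CNF form of G:
  S -> A S | A X5 | T1 B | T3 C | T3 T2
  A -> d
  B -> T0 T1 | T0 X4
  C -> d
  T0 -> a
  T1 -> b
  T2 -> c
  T3 -> d
  X4 -> T2 S
  X5 -> T2 T3

CYK table (by increasing span):
  [0..0]={T1}  "b"  orig:{}
  [1..1]={T1}  "b"  orig:{}
  [2..2]={T1}  "b"  orig:{}
  [0..1]=∅  "bb"
  [1..2]=∅  "bb"
  [0..2]=∅  "bbb"

S ∉ T[0,2] ⇒ NO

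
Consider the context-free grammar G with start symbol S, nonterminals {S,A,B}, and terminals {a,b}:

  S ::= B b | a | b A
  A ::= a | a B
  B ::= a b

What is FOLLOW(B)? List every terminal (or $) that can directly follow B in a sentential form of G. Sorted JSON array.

FIRST iteration:
pass 1:
  A via A→a: +{a}
  B via B→a b: +{a}
  S via S→B b: +{a}
  S via S→b A: +{b}
  S: {a,b}  A: {a}  B: {a}
pass 2: — fixpoint
  S: {a,b}  A: {a}  B: {a}

FOLLOW sets:
FOLLOW(S) := {$}
iter 1:
  S→B b: FOLLOW(B) ⊇ FIRST(b) = {b}; new: +{b}
  S→b A: FOLLOW(A) ⊇ FOLLOW(S) ⊇ {$}; new: +{$}
  FOLLOW[S]={$}  FOLLOW[A]={$}  FOLLOW[B]={b}
iter 2:
  A→a B: FOLLOW(B) ⊇ FOLLOW(A) ⊇ {$}; new: +{$}
  FOLLOW[S]={$}  FOLLOW[A]={$}  FOLLOW[B]={$,b}
iter 3: done
  FOLLOW[S]={$}  FOLLOW[A]={$}  FOLLOW[B]={$,b}

FOLLOW(B) = ["$", "b"]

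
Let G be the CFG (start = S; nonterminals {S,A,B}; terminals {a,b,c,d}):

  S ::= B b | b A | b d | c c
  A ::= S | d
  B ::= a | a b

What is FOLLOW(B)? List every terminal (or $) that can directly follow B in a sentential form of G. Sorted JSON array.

FIRST sets, iterate to fixpoint:
round 1:
  A via A→d: +{d}
  B via B→a: +{a}
  S via S→B b: +{a}
  S via S→b A: +{b}
  S via S→c c: +{c}
  FIRST[S]={a,b,c}  FIRST[A]={d}  FIRST[B]={a}
round 2:
  A via A→S: +{a,b,c}
  FIRST[S]={a,b,c}  FIRST[A]={a,b,c,d}  FIRST[B]={a}
round 3: (no change)
  FIRST[S]={a,b,c}  FIRST[A]={a,b,c,d}  FIRST[B]={a}

FOLLOW iteration:
initialize: $ ∈ FOLLOW(S)
[1]
  S→B b: FOLLOW(B) ⊇ FIRST(b) = {b}; new: +{b}
  S→b A: FOLLOW(A) ⊇ FOLLOW(S) ⊇ {$}; new: +{$}
  FOLLOW[S]={$}  FOLLOW[A]={$}  FOLLOW[B]={b}
[2] done
  FOLLOW[S]={$}  FOLLOW[A]={$}  FOLLOW[B]={b}

FOLLOW(B) = ["b"]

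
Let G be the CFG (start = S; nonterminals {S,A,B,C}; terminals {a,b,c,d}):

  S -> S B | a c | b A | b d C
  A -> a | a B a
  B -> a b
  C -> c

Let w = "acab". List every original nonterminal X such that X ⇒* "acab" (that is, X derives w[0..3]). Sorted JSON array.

Convert to CNF:
  S -> S B | T0 T2 | T1 A | T1 X5
  A -> T0 X4 | a
  B -> T0 T1
  C -> c
  T0 -> a
  T1 -> b
  T2 -> c
  T3 -> d
  X4 -> B T0
  X5 -> T3 C

CYK table (by increasing span) (cells [i..j] with 0 ≤ i ≤ j ≤ 3 only):
  cell(0,0) a: {A,T0}  orig:{A}
  cell(1,1) c: {C,T2}  orig:{C}
  cell(2,2) a: {A,T0}  orig:{A}
  cell(3,3) b: {T1}  orig:{}
  cell(0,1) ac: {S}
  cell(1,2) ca: ∅
  cell(2,3) ab: {B}
  cell(0,2) aca: ∅
  cell(1,3) cab: ∅
  cell(0,3) acab: {S}

Original NTs in T[0,3] deriving "acab": ["S"]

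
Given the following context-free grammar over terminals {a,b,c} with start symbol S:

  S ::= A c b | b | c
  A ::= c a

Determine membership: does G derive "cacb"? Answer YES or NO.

CNF form of G:
  S -> A X3 | b | c
  A -> T0 T1
  T0 -> c
  T1 -> a
  T2 -> b
  X3 -> T0 T2

CYK fill:
  T[0,0] 'c' = {S,T0}  orig:{S}
  T[1,1] 'a' = {T1}  orig:{}
  T[2,2] 'c' = {S,T0}  orig:{S}
  T[3,3] 'b' = {S,T2}  orig:{S}
  T[0,1] 'ca' = {A}
  T[1,2] 'ac' = ∅
  T[2,3] 'cb' = {X3}  orig:{}
  T[0,2] 'cac' = ∅
  T[1,3] 'acb' = ∅
  T[0,3] 'cacb' = {S}

S ∈ T[0,3] ⇒ YES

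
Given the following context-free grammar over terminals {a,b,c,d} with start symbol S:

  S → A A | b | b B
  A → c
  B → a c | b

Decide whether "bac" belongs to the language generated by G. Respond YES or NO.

CNF form of G:
  S -> A A | T2 B | b
  A -> c
  B -> T0 T1 | b
  T0 -> a
  T1 -> c
  T2 -> b

CYK fill:
  T[0,0] 'b' = {B,S,T2}  orig:{B,S}
  T[1,1] 'a' = {T0}  orig:{}
  T[2,2] 'c' = {A,T1}  orig:{A}
  T[0,1] 'ba' = ∅
  T[1,2] 'ac' = {B}
  T[0,2] 'bac' = {S}

S ∈ T[0,2] ⇒ YES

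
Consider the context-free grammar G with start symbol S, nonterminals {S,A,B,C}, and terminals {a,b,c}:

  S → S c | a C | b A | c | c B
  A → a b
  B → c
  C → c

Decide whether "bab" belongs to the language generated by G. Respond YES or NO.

CNF form of G:
  S -> S T2 | T0 C | T1 A | T2 B | c
  A -> T0 T1
  B -> c
  C -> c
  T0 -> a
  T1 -> b
  T2 -> c

CYK table (by increasing span):
  cell(0,0) b: {T1}  orig:{}
  cell(1,1) a: {T0}  orig:{}
  cell(2,2) b: {T1}  orig:{}
  cell(0,1) ba: ∅
  cell(1,2) ab: {A}
  cell(0,2) bab: {S}

S ∈ T[0,2] ⇒ YES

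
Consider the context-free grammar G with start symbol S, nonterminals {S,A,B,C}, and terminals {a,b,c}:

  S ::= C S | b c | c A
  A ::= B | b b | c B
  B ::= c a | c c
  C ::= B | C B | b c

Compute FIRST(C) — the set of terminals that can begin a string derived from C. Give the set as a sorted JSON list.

FIRST iteration:
round 1:
  A via A→b b: +{b}
  A via A→c B: +{c}
  B via B→c a: +{c}
  C via C→B: +{c}
  C via C→b c: +{b}
  S via S→C S: +{b,c}
  S: {b,c}  A: {b,c}  B: {c}  C: {b,c}
round 2: (stable)
  S: {b,c}  A: {b,c}  B: {c}  C: {b,c}

FIRST(C) = ["b", "c"]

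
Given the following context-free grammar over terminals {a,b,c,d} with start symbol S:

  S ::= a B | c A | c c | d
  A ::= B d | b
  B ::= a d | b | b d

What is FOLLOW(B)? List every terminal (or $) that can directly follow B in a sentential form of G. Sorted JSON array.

Compute FIRST by fixpoint:
[1]
  A via A→b: +{b}
  B via B→a d: +{a}
  B via B→b: +{b}
  S via S→a B: +{a}
  S via S→c A: +{c}
  S via S→d: +{d}
  S: {a,c,d}  A: {b}  B: {a,b}
[2]
  A via A→B d: +{a}
  S: {a,c,d}  A: {a,b}  B: {a,b}
[3] (no change)
  S: {a,c,d}  A: {a,b}  B: {a,b}

Compute FOLLOW by fixpoint:
initialize: $ ∈ FOLLOW(S)
round 1:
  A→B d: FOLLOW(B) ⊇ FIRST(d) = {d}; new: +{d}
  S→a B: FOLLOW(B) ⊇ FOLLOW(S) ⊇ {$}; new: +{$}
  S→c A: FOLLOW(A) ⊇ FOLLOW(S) ⊇ {$}; new: +{$}
  FOLLOW(S)={$}  FOLLOW(A)={$}  FOLLOW(B)={$,d}
round 2: (stable)
  FOLLOW(S)={$}  FOLLOW(A)={$}  FOLLOW(B)={$,d}

FOLLOW(B) = ["$", "d"]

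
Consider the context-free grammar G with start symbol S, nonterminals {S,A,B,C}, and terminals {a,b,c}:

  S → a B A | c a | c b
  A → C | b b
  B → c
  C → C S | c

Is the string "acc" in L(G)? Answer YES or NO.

CNF form of G:
  S -> T1 X3 | T2 T0 | T2 T1
  A -> C S | T0 T0 | c
  B -> c
  C -> C S | c
  T0 -> b
  T1 -> a
  T2 -> c
  X3 -> B A

Fill CYK table bottom-up:
  T[0,0] 'a' = {T1}  orig:{}
  T[1,1] 'c' = {A,B,C,T2}  orig:{A,B,C}
  T[2,2] 'c' = {A,B,C,T2}  orig:{A,B,C}
  T[0,1] 'ac' = ∅
  T[1,2] 'cc' = {X3}  orig:{}
  T[0,2] 'acc' = {S}

S ∈ T[0,2] ⇒ YES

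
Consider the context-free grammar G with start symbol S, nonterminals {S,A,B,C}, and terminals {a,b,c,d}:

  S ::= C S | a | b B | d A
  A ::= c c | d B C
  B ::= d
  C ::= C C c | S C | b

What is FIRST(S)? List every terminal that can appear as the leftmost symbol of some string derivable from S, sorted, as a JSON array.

FIRST sets, iterate to fixpoint:
round 1:
  A via A→c c: +{c}
  A via A→d B C: +{d}
  B via B→d: +{d}
  C via C→b: +{b}
  S via S→C S: +{b}
  S via S→a: +{a}
  S via S→d A: +{d}
  FIRST[S]={a,b,d}  FIRST[A]={c,d}  FIRST[B]={d}  FIRST[C]={b}
round 2:
  C via C→S C: +{a,d}
  FIRST[S]={a,b,d}  FIRST[A]={c,d}  FIRST[B]={d}  FIRST[C]={a,b,d}
round 3: (no change)
  FIRST[S]={a,b,d}  FIRST[A]={c,d}  FIRST[B]={d}  FIRST[C]={a,b,d}

FIRST(S) = ["a", "b", "d"]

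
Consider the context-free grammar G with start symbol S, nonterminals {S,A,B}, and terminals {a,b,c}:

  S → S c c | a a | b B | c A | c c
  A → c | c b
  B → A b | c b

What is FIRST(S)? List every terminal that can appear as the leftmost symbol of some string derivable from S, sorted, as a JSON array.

Compute FIRST by fixpoint:
iter 1:
  A via A→c: +{c}
  B via B→A b: +{c}
  S via S→a a: +{a}
  S via S→b B: +{b}
  S via S→c A: +{c}
  S: {a,b,c}  A: {c}  B: {c}
iter 2: (no change)
  S: {a,b,c}  A: {c}  B: {c}

FIRST(S) = ["a", "b", "c"]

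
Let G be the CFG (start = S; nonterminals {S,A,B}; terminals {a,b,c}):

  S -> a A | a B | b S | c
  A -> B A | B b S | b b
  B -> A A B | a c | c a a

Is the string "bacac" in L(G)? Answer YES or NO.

Convert to CNF:
  S -> T0 S | T1 A | T1 B | c
  A -> B A | B X3 | T0 T0
  B -> A X4 | T1 T2 | T2 X5
  T0 -> b
  T1 -> a
  T2 -> c
  X3 -> T0 S
  X4 -> A B
  X5 -> T1 T1

CYK fill:
  [0..0]={T0}  "b"  orig:{}
  [1..1]={T1}  "a"  orig:{}
  [2..2]={S,T2}  "c"  orig:{S}
  [3..3]={T1}  "a"  orig:{}
  [4..4]={S,T2}  "c"  orig:{S}
  [0..1]=∅  "ba"
  [1..2]={B}  "ac"
  [2..3]=∅  "ca"
  [3..4]={B}  "ac"
  [0..2]=∅  "bac"
  [1..3]=∅  "aca"
  [2..4]=∅  "cac"
  [0..3]=∅  "baca"
  [1..4]=∅  "acac"
  [0..4]=∅  "bacac"

S ∉ T[0,4] ⇒ NO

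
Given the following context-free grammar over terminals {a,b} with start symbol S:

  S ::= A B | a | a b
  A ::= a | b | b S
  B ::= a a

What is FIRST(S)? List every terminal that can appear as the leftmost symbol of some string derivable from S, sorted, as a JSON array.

FIRST sets, iterate to fixpoint:
pass 1:
  A via A→a: +{a}
  A via A→b: +{b}
  B via B→a a: +{a}
  S via S→A B: +{a,b}
  FIRST[S]={a,b}  FIRST[A]={a,b}  FIRST[B]={a}
pass 2: (no change)
  FIRST[S]={a,b}  FIRST[A]={a,b}  FIRST[B]={a}

FIRST(S) = ["a", "b"]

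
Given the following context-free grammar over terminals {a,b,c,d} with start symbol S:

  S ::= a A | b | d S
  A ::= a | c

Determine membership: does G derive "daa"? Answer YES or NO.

Convert to CNF:
  S -> T0 A | T1 S | b
  A -> a | c
  T0 -> a
  T1 -> d

Fill CYK table bottom-up:
  cell(0,0) d: {T1}  orig:{}
  cell(1,1) a: {A,T0}  orig:{A}
  cell(2,2) a: {A,T0}  orig:{A}
  cell(0,1) da: ∅
  cell(1,2) aa: {S}
  cell(0,2) daa: {S}

S ∈ T[0,2] ⇒ YES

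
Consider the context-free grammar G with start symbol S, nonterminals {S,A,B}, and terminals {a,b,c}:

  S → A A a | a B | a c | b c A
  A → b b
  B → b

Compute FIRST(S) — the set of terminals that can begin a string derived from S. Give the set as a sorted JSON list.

FIRST iteration:
iter 1:
  A via A→b b: +{b}
  B via B→b: +{b}
  S via S→A A a: +{b}
  S via S→a B: +{a}
  S: {a,b}  A: {b}  B: {b}
iter 2: — fixpoint
  S: {a,b}  A: {b}  B: {b}

FIRST(S) = ["a", "b"]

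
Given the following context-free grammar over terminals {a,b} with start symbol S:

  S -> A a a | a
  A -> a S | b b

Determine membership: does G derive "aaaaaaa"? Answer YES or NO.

Convert to CNF:
  S -> A X2 | a
  A -> T0 S | T1 T1
  T0 -> a
  T1 -> b
  X2 -> T0 T0

CYK fill:
  T[0,0] 'a' = {S,T0}  orig:{S}
  T[1,1] 'a' = {S,T0}  orig:{S}
  T[2,2] 'a' = {S,T0}  orig:{S}
  T[3,3] 'a' = {S,T0}  orig:{S}
  T[4,4] 'a' = {S,T0}  orig:{S}
  T[5,5] 'a' = {S,T0}  orig:{S}
  T[6,6] 'a' = {S,T0}  orig:{S}
  T[0,1] 'aa' = {A,X2}  orig:{A}
  T[1,2] 'aa' = {A,X2}  orig:{A}
  T[2,3] 'aa' = {A,X2}  orig:{A}
  T[3,4] 'aa' = {A,X2}  orig:{A}
  T[4,5] 'aa' = {A,X2}  orig:{A}
  T[5,6] 'aa' = {A,X2}  orig:{A}
  T[0,2] 'aaa' = ∅
  T[1,3] 'aaa' = ∅
  T[2,4] 'aaa' = ∅
  T[3,5] 'aaa' = ∅
  T[4,6] 'aaa' = ∅
  T[0,3] 'aaaa' = {S}
  T[1,4] 'aaaa' = {S}
  T[2,5] 'aaaa' = {S}
  T[3,6] 'aaaa' = {S}
  T[0,4] 'aaaaa' = {A}
  T[1,5] 'aaaaa' = {A}
  T[2,6] 'aaaaa' = {A}
  T[0,5] 'aaaaaa' = ∅
  T[1,6] 'aaaaaa' = ∅
  T[0,6] 'aaaaaaa' = {S}

S ∈ T[0,6] ⇒ YES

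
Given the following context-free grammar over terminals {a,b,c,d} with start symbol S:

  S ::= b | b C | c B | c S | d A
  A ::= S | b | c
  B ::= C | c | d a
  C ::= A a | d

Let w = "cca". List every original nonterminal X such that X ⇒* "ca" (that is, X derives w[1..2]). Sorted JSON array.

CNF form of G:
  S -> T0 C | T1 B | T1 S | T2 A | b
  A -> T0 C | T1 B | T1 S | T2 A | b | c
  B -> A T3 | T2 T3 | c | d
  C -> A T3 | d
  T0 -> b
  T1 -> c
  T2 -> d
  T3 -> a

CYK fill — only the sub-triangle for w[1..2]:
  T[1,1] 'c' = {A,B,T1}  orig:{A,B}
  T[2,2] 'a' = {T3}  orig:{}
  T[1,2] 'ca' = {B,C}

Original NTs in T[1,2] deriving "ca": ["B", "C"]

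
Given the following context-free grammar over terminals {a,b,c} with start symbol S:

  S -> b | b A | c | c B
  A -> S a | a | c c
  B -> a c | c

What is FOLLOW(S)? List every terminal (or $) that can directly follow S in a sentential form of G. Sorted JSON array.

FIRST iteration:
iter 1:
  A via A→a: +{a}
  A via A→c c: +{c}
  B via B→a c: +{a}
  B via B→c: +{c}
  S via S→b: +{b}
  S via S→c: +{c}
  FIRST[S]={b,c}  FIRST[A]={a,c}  FIRST[B]={a,c}
iter 2:
  A via A→S a: +{b}
  FIRST[S]={b,c}  FIRST[A]={a,b,c}  FIRST[B]={a,c}
iter 3: (no change)
  FIRST[S]={b,c}  FIRST[A]={a,b,c}  FIRST[B]={a,c}

Compute FOLLOW by fixpoint:
seed FOLLOW(S) with $
[1]
  A→S a: FOLLOW(S) ⊇ FIRST(a) = {a}; new: +{a}
  S→b A: FOLLOW(A) ⊇ FOLLOW(S) ⊇ {$,a}; new: +{$,a}
  S→c B: FOLLOW(B) ⊇ FOLLOW(S) ⊇ {$,a}; new: +{$,a}
  FOLLOW(S)={$,a}  FOLLOW(A)={$,a}  FOLLOW(B)={$,a}
[2] (no change)
  FOLLOW(S)={$,a}  FOLLOW(A)={$,a}  FOLLOW(B)={$,a}

FOLLOW(S) = ["$", "a"]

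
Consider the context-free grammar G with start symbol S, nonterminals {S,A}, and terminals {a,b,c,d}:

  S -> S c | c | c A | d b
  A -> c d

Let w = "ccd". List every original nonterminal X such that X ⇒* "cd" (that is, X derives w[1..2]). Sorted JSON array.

CNF form of G:
  S -> S T0 | T0 A | T1 T2 | c
  A -> T0 T1
  T0 -> c
  T1 -> d
  T2 -> b

CYK table (by increasing span) — only the sub-triangle for w[1..2]:
  cell(1,1) c: {S,T0}  orig:{S}
  cell(2,2) d: {T1}  orig:{}
  cell(1,2) cd: {A}

Original NTs in T[1,2] deriving "cd": ["A"]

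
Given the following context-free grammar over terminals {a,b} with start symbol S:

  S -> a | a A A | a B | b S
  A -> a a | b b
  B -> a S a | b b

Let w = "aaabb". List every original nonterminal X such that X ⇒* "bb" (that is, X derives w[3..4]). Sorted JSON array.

Convert to CNF:
  S -> T0 B | T0 X3 | T1 S | a
  A -> T0 T0 | T1 T1
  B -> T0 X2 | T1 T1
  T0 -> a
  T1 -> b
  X2 -> S T0
  X3 -> A A

CYK table (by increasing span), restricted to cells inside w[3..4]:
  T[3,3] 'b' = {T1}  orig:{}
  T[4,4] 'b' = {T1}  orig:{}
  T[3,4] 'bb' = {A,B}

Original NTs in T[3,4] deriving "bb": ["A", "B"]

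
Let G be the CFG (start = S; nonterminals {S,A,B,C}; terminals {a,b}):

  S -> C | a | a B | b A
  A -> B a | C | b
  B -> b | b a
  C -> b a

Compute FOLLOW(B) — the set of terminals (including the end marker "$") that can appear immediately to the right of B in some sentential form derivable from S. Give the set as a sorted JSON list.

FIRST iteration:
round 1:
  A via A→b: +{b}
  B via B→b: +{b}
  C via C→b a: +{b}
  S via S→C: +{b}
  S via S→a: +{a}
  S: {a,b}  A: {b}  B: {b}  C: {b}
round 2: (stable)
  S: {a,b}  A: {b}  B: {b}  C: {b}

Compute FOLLOW by fixpoint:
initialize: $ ∈ FOLLOW(S)
iter 1:
  A→B a: FOLLOW(B) ⊇ FIRST(a) = {a}; new: +{a}
  S→C: FOLLOW(C) ⊇ FOLLOW(S) ⊇ {$}; new: +{$}
  S→a B: FOLLOW(B) ⊇ FOLLOW(S) ⊇ {$}; new: +{$}
  S→b A: FOLLOW(A) ⊇ FOLLOW(S) ⊇ {$}; new: +{$}
  FOLLOW(S)={$}  FOLLOW(A)={$}  FOLLOW(B)={$,a}  FOLLOW(C)={$}
iter 2: (no change)
  FOLLOW(S)={$}  FOLLOW(A)={$}  FOLLOW(B)={$,a}  FOLLOW(C)={$}

FOLLOW(B) = ["$", "a"]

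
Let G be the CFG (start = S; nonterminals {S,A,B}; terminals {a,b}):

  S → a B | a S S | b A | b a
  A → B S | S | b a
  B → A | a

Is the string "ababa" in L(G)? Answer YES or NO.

CNF form of G:
  S -> T0 B | T0 X4 | T1 A | T1 T0
  A -> B S | T0 B | T0 X2 | T1 A | T1 T0
  B -> B S | T0 B | T0 X3 | T1 A | T1 T0 | a
  T0 -> a
  T1 -> b
  X2 -> S S
  X3 -> S S
  X4 -> S S

Fill CYK table bottom-up:
  T[0,0] 'a' = {B,T0}  orig:{B}
  T[1,1] 'b' = {T1}  orig:{}
  T[2,2] 'a' = {B,T0}  orig:{B}
  T[3,3] 'b' = {T1}  orig:{}
  T[4,4] 'a' = {B,T0}  orig:{B}
  T[0,1] 'ab' = ∅
  T[1,2] 'ba' = {A,B,S}
  T[2,3] 'ab' = ∅
  T[3,4] 'ba' = {A,B,S}
  T[0,2] 'aba' = {A,B,S}
  T[1,3] 'bab' = ∅
  T[2,4] 'aba' = {A,B,S}
  T[0,3] 'abab' = ∅
  T[1,4] 'baba' = {A,B,S,X2,X3,X4}  orig:{A,B,S}
  T[0,4] 'ababa' = {A,B,S,X2,X3,X4}  orig:{A,B,S}

S ∈ T[0,4] ⇒ YES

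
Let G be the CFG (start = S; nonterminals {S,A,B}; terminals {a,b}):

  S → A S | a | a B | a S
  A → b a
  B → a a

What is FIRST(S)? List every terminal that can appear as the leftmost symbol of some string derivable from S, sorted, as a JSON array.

FIRST sets, iterate to fixpoint:
[1]
  A via A→b a: +{b}
  B via B→a a: +{a}
  S via S→A S: +{b}
  S via S→a: +{a}
  S: {a,b}  A: {b}  B: {a}
[2] — fixpoint
  S: {a,b}  A: {b}  B: {a}

FIRST(S) = ["a", "b"]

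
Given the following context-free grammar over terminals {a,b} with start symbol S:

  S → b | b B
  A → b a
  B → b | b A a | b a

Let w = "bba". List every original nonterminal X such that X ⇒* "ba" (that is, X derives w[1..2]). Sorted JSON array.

Convert to CNF:
  S -> T0 B | b
  A -> T0 T1
  B -> T0 T1 | T0 X2 | b
  T0 -> b
  T1 -> a
  X2 -> A T1

CYK fill, restricted to cells inside w[1..2]:
  cell(1,1) b: {B,S,T0}  orig:{B,S}
  cell(2,2) a: {T1}  orig:{}
  cell(1,2) ba: {A,B}

Original NTs in T[1,2] deriving "ba": ["A", "B"]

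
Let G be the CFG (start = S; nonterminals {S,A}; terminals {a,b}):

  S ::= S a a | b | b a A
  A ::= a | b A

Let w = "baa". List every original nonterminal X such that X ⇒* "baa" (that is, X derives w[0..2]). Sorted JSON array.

CNF form of G:
  S -> S X2 | T0 X3 | b
  A -> T0 A | a
  T0 -> b
  T1 -> a
  X2 -> T1 T1
  X3 -> T1 A

CYK table (by increasing span) (cells [i..j] with 0 ≤ i ≤ j ≤ 2 only):
  cell(0,0) b: {S,T0}  orig:{S}
  cell(1,1) a: {A,T1}  orig:{A}
  cell(2,2) a: {A,T1}  orig:{A}
  cell(0,1) ba: {A}
  cell(1,2) aa: {X2,X3}  orig:{}
  cell(0,2) baa: {S}

Original NTs in T[0,2] deriving "baa": ["S"]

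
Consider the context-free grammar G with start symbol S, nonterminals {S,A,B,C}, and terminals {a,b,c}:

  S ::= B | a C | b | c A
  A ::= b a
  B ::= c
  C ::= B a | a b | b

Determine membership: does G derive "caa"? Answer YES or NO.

CNF form of G:
  S -> T1 C | T2 A | b | c
  A -> T0 T1
  B -> c
  C -> B T1 | T1 T0 | b
  T0 -> b
  T1 -> a
  T2 -> c

Fill CYK table bottom-up:
  [0..0]={B,S,T2}  "c"  orig:{B,S}
  [1..1]={T1}  "a"  orig:{}
  [2..2]={T1}  "a"  orig:{}
  [0..1]={C}  "ca"
  [1..2]=∅  "aa"
  [0..2]=∅  "caa"

S ∉ T[0,2] ⇒ NO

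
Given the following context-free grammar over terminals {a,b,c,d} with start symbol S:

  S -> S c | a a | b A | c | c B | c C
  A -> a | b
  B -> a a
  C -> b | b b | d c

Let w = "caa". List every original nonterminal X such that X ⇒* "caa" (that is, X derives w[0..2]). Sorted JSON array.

CNF form of G:
  S -> S T3 | T0 T0 | T1 A | T3 B | T3 C | c
  A -> a | b
  B -> T0 T0
  C -> T1 T1 | T2 T3 | b
  T0 -> a
  T1 -> b
  T2 -> d
  T3 -> c

CYK fill (cells [i..j] with 0 ≤ i ≤ j ≤ 2 only):
  cell(0,0) c: {S,T3}  orig:{S}
  cell(1,1) a: {A,T0}  orig:{A}
  cell(2,2) a: {A,T0}  orig:{A}
  cell(0,1) ca: ∅
  cell(1,2) aa: {B,S}
  cell(0,2) caa: {S}

Original NTs in T[0,2] deriving "caa": ["S"]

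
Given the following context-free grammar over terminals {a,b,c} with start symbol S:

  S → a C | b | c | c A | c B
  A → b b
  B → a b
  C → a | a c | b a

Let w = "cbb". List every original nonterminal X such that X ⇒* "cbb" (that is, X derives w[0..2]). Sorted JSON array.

Convert to CNF:
  S -> T1 C | T2 A | T2 B | b | c
  A -> T0 T0
  B -> T1 T0
  C -> T0 T1 | T1 T2 | a
  T0 -> b
  T1 -> a
  T2 -> c

CYK table (by increasing span) (cells [i..j] with 0 ≤ i ≤ j ≤ 2 only):
  T[0,0] 'c' = {S,T2}  orig:{S}
  T[1,1] 'b' = {S,T0}  orig:{S}
  T[2,2] 'b' = {S,T0}  orig:{S}
  T[0,1] 'cb' = ∅
  T[1,2] 'bb' = {A}
  T[0,2] 'cbb' = {S}

Original NTs in T[0,2] deriving "cbb": ["S"]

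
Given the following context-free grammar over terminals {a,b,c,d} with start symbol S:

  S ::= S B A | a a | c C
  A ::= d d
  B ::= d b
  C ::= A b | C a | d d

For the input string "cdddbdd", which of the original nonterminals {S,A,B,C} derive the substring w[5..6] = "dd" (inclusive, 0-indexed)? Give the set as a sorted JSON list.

CNF form of G:
  S -> S X4 | T2 T2 | T3 C
  A -> T0 T0
  B -> T0 T1
  C -> A T1 | C T2 | T0 T0
  T0 -> d
  T1 -> b
  T2 -> a
  T3 -> c
  X4 -> B A

CYK fill — only the sub-triangle for w[5..6]:
  cell(5,5) d: {T0}  orig:{}
  cell(6,6) d: {T0}  orig:{}
  cell(5,6) dd: {A,C}

Original NTs in T[5,6] deriving "dd": ["A", "C"]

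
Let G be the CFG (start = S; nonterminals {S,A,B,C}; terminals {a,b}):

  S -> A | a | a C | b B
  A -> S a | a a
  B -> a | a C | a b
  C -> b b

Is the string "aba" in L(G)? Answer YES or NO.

Convert to CNF:
  S -> S T0 | T0 C | T0 T0 | T1 B | a
  A -> S T0 | T0 T0
  B -> T0 C | T0 T1 | a
  C -> T1 T1
  T0 -> a
  T1 -> b

CYK fill:
  [0..0]={B,S,T0}  "a"  orig:{B,S}
  [1..1]={T1}  "b"  orig:{}
  [2..2]={B,S,T0}  "a"  orig:{B,S}
  [0..1]={B}  "ab"
  [1..2]={S}  "ba"
  [0..2]=∅  "aba"

S ∉ T[0,2] ⇒ NO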